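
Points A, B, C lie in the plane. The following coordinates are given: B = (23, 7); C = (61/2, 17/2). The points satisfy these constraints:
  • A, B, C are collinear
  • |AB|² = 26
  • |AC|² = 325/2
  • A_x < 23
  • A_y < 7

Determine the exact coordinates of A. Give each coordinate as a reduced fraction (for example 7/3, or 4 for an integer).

1. A_x = 18  [[A, B, C are collinear ⇒ -3/2x+15/2y-18=0] ∩ [|A−(23, 7)|²=26]]
2. A_y = 6  [[A, B, C are collinear ⇒ -3/2x+15/2y-18=0] ∩ [|A−(23, 7)|²=26]]
   so A = (18, 6)

A = (18, 6)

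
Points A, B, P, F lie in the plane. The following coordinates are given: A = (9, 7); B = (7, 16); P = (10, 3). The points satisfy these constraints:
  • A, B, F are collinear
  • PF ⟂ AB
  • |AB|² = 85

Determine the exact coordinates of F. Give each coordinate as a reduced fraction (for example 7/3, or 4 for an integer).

F = (841/85, 253/85)

1. F_x = 841/85  [[A, B, F are collinear ⇒ -9x-2y+95=0] ∩ [PF ⟂ AB ⇒ -2x+9y-7=0]]
2. F_y = 253/85  [[A, B, F are collinear ⇒ -9x-2y+95=0] ∩ [PF ⟂ AB ⇒ -2x+9y-7=0]]
   so F = (841/85, 253/85)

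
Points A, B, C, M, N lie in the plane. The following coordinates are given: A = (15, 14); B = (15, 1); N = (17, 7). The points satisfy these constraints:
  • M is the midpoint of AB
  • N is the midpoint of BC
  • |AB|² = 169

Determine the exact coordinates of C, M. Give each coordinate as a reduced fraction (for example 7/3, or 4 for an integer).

C = (19, 13)
M = (15, 15/2)

1. M_x = 15  [2·M = A+B = (15, 14)+(15, 1)]
2. M_y = 15/2  [2·M = A+B = (15, 14)+(15, 1)]
   so M = (15, 15/2)
3. C_x = 19  [C = 2·N−B = 2·(17, 7)−(15, 1)]
4. C_y = 13  [C = 2·N−B = 2·(17, 7)−(15, 1)]
   so C = (19, 13)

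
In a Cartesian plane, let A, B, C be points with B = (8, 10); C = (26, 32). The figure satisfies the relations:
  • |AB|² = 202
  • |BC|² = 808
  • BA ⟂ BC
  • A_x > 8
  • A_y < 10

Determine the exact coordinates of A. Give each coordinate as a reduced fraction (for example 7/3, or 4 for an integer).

1. A_x = 19  [[BA ⟂ BC ⇒ 18x+22y-364=0] ∩ [|A−(8, 10)|²=202]]
2. A_y = 1  [[BA ⟂ BC ⇒ 18x+22y-364=0] ∩ [|A−(8, 10)|²=202]]
   so A = (19, 1)

A = (19, 1)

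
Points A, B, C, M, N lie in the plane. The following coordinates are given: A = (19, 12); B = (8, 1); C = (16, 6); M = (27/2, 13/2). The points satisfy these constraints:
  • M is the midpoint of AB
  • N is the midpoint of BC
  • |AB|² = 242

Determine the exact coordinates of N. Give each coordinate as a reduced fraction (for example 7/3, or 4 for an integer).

1. N_x = 12  [2·N = B+C = (8, 1)+(16, 6)]
2. N_y = 7/2  [2·N = B+C = (8, 1)+(16, 6)]
   so N = (12, 7/2)

N = (12, 7/2)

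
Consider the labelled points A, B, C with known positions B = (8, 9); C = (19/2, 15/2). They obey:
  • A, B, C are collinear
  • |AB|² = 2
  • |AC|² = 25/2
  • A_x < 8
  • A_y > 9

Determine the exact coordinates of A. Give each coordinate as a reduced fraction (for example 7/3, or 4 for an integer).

1. A_x = 7  [[A, B, C are collinear ⇒ 3/2x+3/2y-51/2=0] ∩ [|A−(8, 9)|²=2]]
2. A_y = 10  [[A, B, C are collinear ⇒ 3/2x+3/2y-51/2=0] ∩ [|A−(8, 9)|²=2]]
   so A = (7, 10)

A = (7, 10)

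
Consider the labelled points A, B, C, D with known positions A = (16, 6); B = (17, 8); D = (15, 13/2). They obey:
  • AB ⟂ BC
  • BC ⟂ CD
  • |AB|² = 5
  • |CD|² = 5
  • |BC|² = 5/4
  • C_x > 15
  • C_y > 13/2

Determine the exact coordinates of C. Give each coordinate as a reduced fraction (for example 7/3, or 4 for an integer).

1. C_x = 16  [[AB ⟂ BC ⇒ 1x+2y-33=0] ∩ [|C−(15, 13/2)|²=5]]
2. C_y = 17/2  [[AB ⟂ BC ⇒ 1x+2y-33=0] ∩ [|C−(15, 13/2)|²=5]]
   so C = (16, 17/2)

C = (16, 17/2)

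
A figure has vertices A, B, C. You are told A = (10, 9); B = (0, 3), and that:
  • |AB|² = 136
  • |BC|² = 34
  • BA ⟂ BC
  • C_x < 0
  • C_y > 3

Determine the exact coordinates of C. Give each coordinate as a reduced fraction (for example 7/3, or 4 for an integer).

1. C_x = -3  [[BA ⟂ BC ⇒ 10x+6y-18=0] ∩ [|C−(0, 3)|²=34]]
2. C_y = 8  [[BA ⟂ BC ⇒ 10x+6y-18=0] ∩ [|C−(0, 3)|²=34]]
   so C = (-3, 8)

C = (-3, 8)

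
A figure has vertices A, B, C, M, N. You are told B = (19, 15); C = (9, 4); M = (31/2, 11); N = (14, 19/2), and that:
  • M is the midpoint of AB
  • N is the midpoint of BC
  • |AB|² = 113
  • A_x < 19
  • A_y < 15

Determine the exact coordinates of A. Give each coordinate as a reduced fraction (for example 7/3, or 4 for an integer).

1. A_x = 12  [A = 2·M−B = 2·(31/2, 11)−(19, 15)]
2. A_y = 7  [A = 2·M−B = 2·(31/2, 11)−(19, 15)]
   so A = (12, 7)

A = (12, 7)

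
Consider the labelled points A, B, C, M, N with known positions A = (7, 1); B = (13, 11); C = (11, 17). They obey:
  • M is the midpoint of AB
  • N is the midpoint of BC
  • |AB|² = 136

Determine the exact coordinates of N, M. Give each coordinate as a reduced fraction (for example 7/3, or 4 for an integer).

N = (12, 14)
M = (10, 6)

1. M_x = 10  [2·M = A+B = (7, 1)+(13, 11)]
2. M_y = 6  [2·M = A+B = (7, 1)+(13, 11)]
   so M = (10, 6)
3. N_x = 12  [2·N = B+C = (13, 11)+(11, 17)]
4. N_y = 14  [2·N = B+C = (13, 11)+(11, 17)]
   so N = (12, 14)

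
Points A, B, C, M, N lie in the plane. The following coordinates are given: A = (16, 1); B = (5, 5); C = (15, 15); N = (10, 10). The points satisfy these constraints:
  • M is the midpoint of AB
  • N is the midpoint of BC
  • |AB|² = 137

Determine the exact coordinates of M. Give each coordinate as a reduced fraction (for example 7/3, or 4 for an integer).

1. M_x = 21/2  [2·M = A+B = (16, 1)+(5, 5)]
2. M_y = 3  [2·M = A+B = (16, 1)+(5, 5)]
   so M = (21/2, 3)

M = (21/2, 3)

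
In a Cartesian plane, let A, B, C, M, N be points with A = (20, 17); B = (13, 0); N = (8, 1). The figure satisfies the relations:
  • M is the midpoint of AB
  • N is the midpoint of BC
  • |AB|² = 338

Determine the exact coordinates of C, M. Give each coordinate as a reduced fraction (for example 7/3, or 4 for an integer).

C = (3, 2)
M = (33/2, 17/2)

1. M_x = 33/2  [2·M = A+B = (20, 17)+(13, 0)]
2. M_y = 17/2  [2·M = A+B = (20, 17)+(13, 0)]
   so M = (33/2, 17/2)
3. C_x = 3  [C = 2·N−B = 2·(8, 1)−(13, 0)]
4. C_y = 2  [C = 2·N−B = 2·(8, 1)−(13, 0)]
   so C = (3, 2)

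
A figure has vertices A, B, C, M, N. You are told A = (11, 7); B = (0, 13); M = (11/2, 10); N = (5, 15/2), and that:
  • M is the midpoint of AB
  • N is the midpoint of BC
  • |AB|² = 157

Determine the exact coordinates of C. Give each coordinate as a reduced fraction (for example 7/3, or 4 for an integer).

1. C_x = 10  [C = 2·N−B = 2·(5, 15/2)−(0, 13)]
2. C_y = 2  [C = 2·N−B = 2·(5, 15/2)−(0, 13)]
   so C = (10, 2)

C = (10, 2)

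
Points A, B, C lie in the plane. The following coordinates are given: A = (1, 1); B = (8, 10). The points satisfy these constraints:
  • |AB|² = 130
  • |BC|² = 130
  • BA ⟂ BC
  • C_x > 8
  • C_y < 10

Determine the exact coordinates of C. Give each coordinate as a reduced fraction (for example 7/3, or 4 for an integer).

C = (17, 3)

1. C_x = 17  [[BA ⟂ BC ⇒ -7x-9y+146=0] ∩ [|C−(8, 10)|²=130]]
2. C_y = 3  [[BA ⟂ BC ⇒ -7x-9y+146=0] ∩ [|C−(8, 10)|²=130]]
   so C = (17, 3)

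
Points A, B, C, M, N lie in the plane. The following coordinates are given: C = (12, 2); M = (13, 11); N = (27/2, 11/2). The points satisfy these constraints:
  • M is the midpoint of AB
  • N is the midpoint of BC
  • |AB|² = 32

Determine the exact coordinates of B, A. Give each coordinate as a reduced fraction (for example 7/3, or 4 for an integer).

1. B_x = 15  [B = 2·N−C = 2·(27/2, 11/2)−(12, 2)]
2. B_y = 9  [B = 2·N−C = 2·(27/2, 11/2)−(12, 2)]
   so B = (15, 9)
3. A_x = 11  [A = 2·M−B = 2·(13, 11)−(15, 9)]
4. A_y = 13  [A = 2·M−B = 2·(13, 11)−(15, 9)]
   so A = (11, 13)

B = (15, 9)
A = (11, 13)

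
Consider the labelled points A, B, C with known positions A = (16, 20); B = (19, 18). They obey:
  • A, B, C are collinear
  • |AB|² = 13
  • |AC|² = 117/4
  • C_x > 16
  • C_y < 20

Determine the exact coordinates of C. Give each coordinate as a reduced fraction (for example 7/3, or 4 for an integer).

1. C_x = 41/2  [[A, B, C are collinear ⇒ 2x+3y-92=0] ∩ [|C−(16, 20)|²=117/4]]
2. C_y = 17  [[A, B, C are collinear ⇒ 2x+3y-92=0] ∩ [|C−(16, 20)|²=117/4]]
   so C = (41/2, 17)

C = (41/2, 17)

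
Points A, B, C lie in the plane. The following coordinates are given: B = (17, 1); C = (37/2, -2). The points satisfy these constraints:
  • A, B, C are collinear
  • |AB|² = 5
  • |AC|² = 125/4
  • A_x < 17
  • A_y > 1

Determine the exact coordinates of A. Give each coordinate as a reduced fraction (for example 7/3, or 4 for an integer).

1. A_x = 16  [[A, B, C are collinear ⇒ 3x+3/2y-105/2=0] ∩ [|A−(17, 1)|²=5]]
2. A_y = 3  [[A, B, C are collinear ⇒ 3x+3/2y-105/2=0] ∩ [|A−(17, 1)|²=5]]
   so A = (16, 3)

A = (16, 3)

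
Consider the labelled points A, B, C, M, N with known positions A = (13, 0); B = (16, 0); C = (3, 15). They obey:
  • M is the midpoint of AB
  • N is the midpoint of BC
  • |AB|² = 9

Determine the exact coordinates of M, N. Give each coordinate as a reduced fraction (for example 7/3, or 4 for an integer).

1. M_x = 29/2  [2·M = A+B = (13, 0)+(16, 0)]
2. M_y = 0  [2·M = A+B = (13, 0)+(16, 0)]
   so M = (29/2, 0)
3. N_x = 19/2  [2·N = B+C = (16, 0)+(3, 15)]
4. N_y = 15/2  [2·N = B+C = (16, 0)+(3, 15)]
   so N = (19/2, 15/2)

M = (29/2, 0)
N = (19/2, 15/2)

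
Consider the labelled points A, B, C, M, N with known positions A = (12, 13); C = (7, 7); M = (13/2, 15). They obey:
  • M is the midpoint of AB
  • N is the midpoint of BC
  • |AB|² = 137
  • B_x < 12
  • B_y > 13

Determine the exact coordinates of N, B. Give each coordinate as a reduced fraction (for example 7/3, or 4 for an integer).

1. B_x = 1  [B = 2·M−A = 2·(13/2, 15)−(12, 13)]
2. B_y = 17  [B = 2·M−A = 2·(13/2, 15)−(12, 13)]
   so B = (1, 17)
3. N_x = 4  [2·N = B+C = (1, 17)+(7, 7)]
4. N_y = 12  [2·N = B+C = (1, 17)+(7, 7)]
   so N = (4, 12)

N = (4, 12)
B = (1, 17)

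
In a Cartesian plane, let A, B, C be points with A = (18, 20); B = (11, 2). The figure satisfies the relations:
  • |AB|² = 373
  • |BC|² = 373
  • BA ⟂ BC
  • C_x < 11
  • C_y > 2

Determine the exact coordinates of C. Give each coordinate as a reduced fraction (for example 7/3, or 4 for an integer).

1. C_x = -7  [[BA ⟂ BC ⇒ 7x+18y-113=0] ∩ [|C−(11, 2)|²=373]]
2. C_y = 9  [[BA ⟂ BC ⇒ 7x+18y-113=0] ∩ [|C−(11, 2)|²=373]]
   so C = (-7, 9)

C = (-7, 9)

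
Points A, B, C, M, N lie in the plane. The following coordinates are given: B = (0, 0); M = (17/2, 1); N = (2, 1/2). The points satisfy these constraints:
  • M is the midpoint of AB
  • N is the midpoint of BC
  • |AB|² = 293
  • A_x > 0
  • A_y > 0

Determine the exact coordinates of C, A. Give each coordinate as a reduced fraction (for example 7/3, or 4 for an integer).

C = (4, 1)
A = (17, 2)

1. A_x = 17  [A = 2·M−B = 2·(17/2, 1)−(0, 0)]
2. A_y = 2  [A = 2·M−B = 2·(17/2, 1)−(0, 0)]
   so A = (17, 2)
3. C_x = 4  [C = 2·N−B = 2·(2, 1/2)−(0, 0)]
4. C_y = 1  [C = 2·N−B = 2·(2, 1/2)−(0, 0)]
   so C = (4, 1)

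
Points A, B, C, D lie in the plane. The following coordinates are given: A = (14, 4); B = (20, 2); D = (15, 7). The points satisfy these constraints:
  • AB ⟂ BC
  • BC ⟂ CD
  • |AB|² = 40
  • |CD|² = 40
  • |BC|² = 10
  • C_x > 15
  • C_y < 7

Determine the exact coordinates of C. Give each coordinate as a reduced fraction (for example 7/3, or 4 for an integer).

1. C_x = 21  [[AB ⟂ BC ⇒ 6x-2y-116=0] ∩ [|C−(15, 7)|²=40]]
2. C_y = 5  [[AB ⟂ BC ⇒ 6x-2y-116=0] ∩ [|C−(15, 7)|²=40]]
   so C = (21, 5)

C = (21, 5)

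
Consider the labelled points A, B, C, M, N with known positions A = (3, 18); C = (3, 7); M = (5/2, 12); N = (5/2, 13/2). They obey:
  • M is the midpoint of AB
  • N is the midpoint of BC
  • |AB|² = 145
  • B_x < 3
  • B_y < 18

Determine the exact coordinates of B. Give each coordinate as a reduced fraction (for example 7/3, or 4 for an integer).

B = (2, 6)

1. B_x = 2  [B = 2·M−A = 2·(5/2, 12)−(3, 18)]
2. B_y = 6  [B = 2·M−A = 2·(5/2, 12)−(3, 18)]
   so B = (2, 6)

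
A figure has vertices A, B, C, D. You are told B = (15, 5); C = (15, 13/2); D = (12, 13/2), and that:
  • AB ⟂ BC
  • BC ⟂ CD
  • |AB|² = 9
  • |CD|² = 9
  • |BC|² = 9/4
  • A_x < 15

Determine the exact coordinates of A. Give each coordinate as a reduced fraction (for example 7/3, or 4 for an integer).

A = (12, 5)

1. A_x = 12  [[AB ⟂ BC ⇒ -3/2y+15/2=0] ∩ [|A−(15, 5)|²=9]]
2. A_y = 5  [[AB ⟂ BC ⇒ -3/2y+15/2=0] ∩ [|A−(15, 5)|²=9]]
   so A = (12, 5)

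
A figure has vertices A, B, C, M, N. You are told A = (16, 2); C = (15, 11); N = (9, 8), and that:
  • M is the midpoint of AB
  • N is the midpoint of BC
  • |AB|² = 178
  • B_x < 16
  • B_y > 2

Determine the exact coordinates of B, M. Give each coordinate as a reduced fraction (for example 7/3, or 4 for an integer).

B = (3, 5)
M = (19/2, 7/2)

1. B_x = 3  [B = 2·N−C = 2·(9, 8)−(15, 11)]
2. B_y = 5  [B = 2·N−C = 2·(9, 8)−(15, 11)]
   so B = (3, 5)
3. M_x = 19/2  [2·M = A+B = (16, 2)+(3, 5)]
4. M_y = 7/2  [2·M = A+B = (16, 2)+(3, 5)]
   so M = (19/2, 7/2)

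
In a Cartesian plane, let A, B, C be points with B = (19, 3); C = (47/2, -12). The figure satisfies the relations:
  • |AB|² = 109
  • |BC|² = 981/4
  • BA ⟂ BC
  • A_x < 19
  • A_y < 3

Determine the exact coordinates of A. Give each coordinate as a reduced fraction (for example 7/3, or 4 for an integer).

1. A_x = 9  [[BA ⟂ BC ⇒ 9/2x-15y-81/2=0] ∩ [|A−(19, 3)|²=109]]
2. A_y = 0  [[BA ⟂ BC ⇒ 9/2x-15y-81/2=0] ∩ [|A−(19, 3)|²=109]]
   so A = (9, 0)

A = (9, 0)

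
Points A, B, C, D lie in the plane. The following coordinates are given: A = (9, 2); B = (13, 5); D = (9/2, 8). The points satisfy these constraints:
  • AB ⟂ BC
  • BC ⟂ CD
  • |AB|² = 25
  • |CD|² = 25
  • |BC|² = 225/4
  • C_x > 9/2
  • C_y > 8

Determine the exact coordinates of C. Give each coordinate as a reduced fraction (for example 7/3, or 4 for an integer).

1. C_x = 17/2  [[AB ⟂ BC ⇒ 4x+3y-67=0] ∩ [|C−(9/2, 8)|²=25]]
2. C_y = 11  [[AB ⟂ BC ⇒ 4x+3y-67=0] ∩ [|C−(9/2, 8)|²=25]]
   so C = (17/2, 11)

C = (17/2, 11)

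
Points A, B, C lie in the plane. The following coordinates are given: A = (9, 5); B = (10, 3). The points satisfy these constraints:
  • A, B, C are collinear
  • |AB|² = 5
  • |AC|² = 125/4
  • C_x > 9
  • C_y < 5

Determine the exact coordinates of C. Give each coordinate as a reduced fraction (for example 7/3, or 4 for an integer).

C = (23/2, 0)

1. C_x = 23/2  [[A, B, C are collinear ⇒ 2x+1y-23=0] ∩ [|C−(9, 5)|²=125/4]]
2. C_y = 0  [[A, B, C are collinear ⇒ 2x+1y-23=0] ∩ [|C−(9, 5)|²=125/4]]
   so C = (23/2, 0)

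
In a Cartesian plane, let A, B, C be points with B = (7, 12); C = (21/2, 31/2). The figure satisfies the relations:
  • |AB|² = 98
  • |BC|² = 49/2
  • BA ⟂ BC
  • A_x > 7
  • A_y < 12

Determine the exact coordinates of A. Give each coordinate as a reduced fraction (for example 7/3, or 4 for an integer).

A = (14, 5)

1. A_x = 14  [[BA ⟂ BC ⇒ 7/2x+7/2y-133/2=0] ∩ [|A−(7, 12)|²=98]]
2. A_y = 5  [[BA ⟂ BC ⇒ 7/2x+7/2y-133/2=0] ∩ [|A−(7, 12)|²=98]]
   so A = (14, 5)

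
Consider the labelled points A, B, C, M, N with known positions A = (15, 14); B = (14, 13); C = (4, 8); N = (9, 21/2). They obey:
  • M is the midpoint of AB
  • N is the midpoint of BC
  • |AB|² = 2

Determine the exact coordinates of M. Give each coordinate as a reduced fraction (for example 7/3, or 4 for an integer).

1. M_x = 29/2  [2·M = A+B = (15, 14)+(14, 13)]
2. M_y = 27/2  [2·M = A+B = (15, 14)+(14, 13)]
   so M = (29/2, 27/2)

M = (29/2, 27/2)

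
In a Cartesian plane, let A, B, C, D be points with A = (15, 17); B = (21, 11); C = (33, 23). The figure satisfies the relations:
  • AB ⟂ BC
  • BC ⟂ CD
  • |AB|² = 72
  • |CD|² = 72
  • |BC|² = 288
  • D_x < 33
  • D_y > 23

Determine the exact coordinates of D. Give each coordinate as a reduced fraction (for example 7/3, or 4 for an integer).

D = (27, 29)

1. D_x = 27  [[BC ⟂ CD ⇒ 12x+12y-672=0] ∩ [|D−(33, 23)|²=72]]
2. D_y = 29  [[BC ⟂ CD ⇒ 12x+12y-672=0] ∩ [|D−(33, 23)|²=72]]
   so D = (27, 29)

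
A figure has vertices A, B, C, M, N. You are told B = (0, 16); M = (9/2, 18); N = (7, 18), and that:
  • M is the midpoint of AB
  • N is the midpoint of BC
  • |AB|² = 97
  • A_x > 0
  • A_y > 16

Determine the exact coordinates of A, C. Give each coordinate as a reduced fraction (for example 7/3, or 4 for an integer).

1. A_x = 9  [A = 2·M−B = 2·(9/2, 18)−(0, 16)]
2. A_y = 20  [A = 2·M−B = 2·(9/2, 18)−(0, 16)]
   so A = (9, 20)
3. C_x = 14  [C = 2·N−B = 2·(7, 18)−(0, 16)]
4. C_y = 20  [C = 2·N−B = 2·(7, 18)−(0, 16)]
   so C = (14, 20)

A = (9, 20)
C = (14, 20)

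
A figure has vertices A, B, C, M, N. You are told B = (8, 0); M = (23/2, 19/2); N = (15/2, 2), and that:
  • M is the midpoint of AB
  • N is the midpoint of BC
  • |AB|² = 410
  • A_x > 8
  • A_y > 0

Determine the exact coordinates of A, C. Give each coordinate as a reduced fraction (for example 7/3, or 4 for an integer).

1. A_x = 15  [A = 2·M−B = 2·(23/2, 19/2)−(8, 0)]
2. A_y = 19  [A = 2·M−B = 2·(23/2, 19/2)−(8, 0)]
   so A = (15, 19)
3. C_x = 7  [C = 2·N−B = 2·(15/2, 2)−(8, 0)]
4. C_y = 4  [C = 2·N−B = 2·(15/2, 2)−(8, 0)]
   so C = (7, 4)

A = (15, 19)
C = (7, 4)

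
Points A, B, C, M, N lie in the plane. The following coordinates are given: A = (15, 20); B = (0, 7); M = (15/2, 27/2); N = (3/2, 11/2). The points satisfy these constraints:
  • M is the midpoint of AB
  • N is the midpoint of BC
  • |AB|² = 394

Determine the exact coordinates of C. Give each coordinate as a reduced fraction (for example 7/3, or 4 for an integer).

C = (3, 4)

1. C_x = 3  [C = 2·N−B = 2·(3/2, 11/2)−(0, 7)]
2. C_y = 4  [C = 2·N−B = 2·(3/2, 11/2)−(0, 7)]
   so C = (3, 4)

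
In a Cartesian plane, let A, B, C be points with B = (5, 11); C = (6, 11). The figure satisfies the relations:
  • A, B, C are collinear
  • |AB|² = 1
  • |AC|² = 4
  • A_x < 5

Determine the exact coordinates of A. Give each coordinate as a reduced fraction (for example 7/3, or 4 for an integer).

1. A_x = 4  [[A, B, C are collinear ⇒ 1y-11=0] ∩ [|A−(5, 11)|²=1]]
2. A_y = 11  [[A, B, C are collinear ⇒ 1y-11=0] ∩ [|A−(5, 11)|²=1]]
   so A = (4, 11)

A = (4, 11)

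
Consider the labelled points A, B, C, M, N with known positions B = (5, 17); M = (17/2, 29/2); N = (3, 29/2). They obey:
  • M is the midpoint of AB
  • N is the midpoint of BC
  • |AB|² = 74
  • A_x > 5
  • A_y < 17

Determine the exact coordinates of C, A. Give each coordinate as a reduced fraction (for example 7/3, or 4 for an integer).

1. A_x = 12  [A = 2·M−B = 2·(17/2, 29/2)−(5, 17)]
2. A_y = 12  [A = 2·M−B = 2·(17/2, 29/2)−(5, 17)]
   so A = (12, 12)
3. C_x = 1  [C = 2·N−B = 2·(3, 29/2)−(5, 17)]
4. C_y = 12  [C = 2·N−B = 2·(3, 29/2)−(5, 17)]
   so C = (1, 12)

C = (1, 12)
A = (12, 12)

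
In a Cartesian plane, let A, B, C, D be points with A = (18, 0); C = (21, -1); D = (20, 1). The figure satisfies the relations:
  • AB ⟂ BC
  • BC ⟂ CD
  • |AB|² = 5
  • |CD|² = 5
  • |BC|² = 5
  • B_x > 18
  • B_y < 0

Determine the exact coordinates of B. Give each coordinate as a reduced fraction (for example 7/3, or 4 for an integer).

1. B_x = 19  [[BC ⟂ CD ⇒ 1x-2y-23=0] ∩ [|B−(18, 0)|²=5]]
2. B_y = -2  [[BC ⟂ CD ⇒ 1x-2y-23=0] ∩ [|B−(18, 0)|²=5]]
   so B = (19, -2)

B = (19, -2)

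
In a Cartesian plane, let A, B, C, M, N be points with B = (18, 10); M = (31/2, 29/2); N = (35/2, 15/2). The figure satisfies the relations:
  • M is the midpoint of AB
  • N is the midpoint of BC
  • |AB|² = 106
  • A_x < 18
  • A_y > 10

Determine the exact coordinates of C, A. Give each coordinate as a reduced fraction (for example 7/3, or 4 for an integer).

C = (17, 5)
A = (13, 19)

1. A_x = 13  [A = 2·M−B = 2·(31/2, 29/2)−(18, 10)]
2. A_y = 19  [A = 2·M−B = 2·(31/2, 29/2)−(18, 10)]
   so A = (13, 19)
3. C_x = 17  [C = 2·N−B = 2·(35/2, 15/2)−(18, 10)]
4. C_y = 5  [C = 2·N−B = 2·(35/2, 15/2)−(18, 10)]
   so C = (17, 5)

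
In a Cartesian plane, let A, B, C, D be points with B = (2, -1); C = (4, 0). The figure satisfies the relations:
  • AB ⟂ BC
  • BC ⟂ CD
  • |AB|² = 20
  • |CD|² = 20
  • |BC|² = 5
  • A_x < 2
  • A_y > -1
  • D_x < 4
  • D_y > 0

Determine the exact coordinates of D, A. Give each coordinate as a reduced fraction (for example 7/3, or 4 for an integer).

D = (2, 4)
A = (0, 3)

1. D_x = 2  [[BC ⟂ CD ⇒ 2x+1y-8=0] ∩ [|D−(4, 0)|²=20]]
2. D_y = 4  [[BC ⟂ CD ⇒ 2x+1y-8=0] ∩ [|D−(4, 0)|²=20]]
   so D = (2, 4)
3. A_x = 0  [[AB ⟂ BC ⇒ -2x-1y+3=0] ∩ [|A−(2, -1)|²=20]]
4. A_y = 3  [[AB ⟂ BC ⇒ -2x-1y+3=0] ∩ [|A−(2, -1)|²=20]]
   so A = (0, 3)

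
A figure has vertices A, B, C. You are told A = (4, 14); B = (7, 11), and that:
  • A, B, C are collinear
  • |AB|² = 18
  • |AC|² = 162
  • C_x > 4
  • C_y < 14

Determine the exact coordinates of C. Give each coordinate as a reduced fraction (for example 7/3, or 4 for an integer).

C = (13, 5)

1. C_x = 13  [[A, B, C are collinear ⇒ 3x+3y-54=0] ∩ [|C−(4, 14)|²=162]]
2. C_y = 5  [[A, B, C are collinear ⇒ 3x+3y-54=0] ∩ [|C−(4, 14)|²=162]]
   so C = (13, 5)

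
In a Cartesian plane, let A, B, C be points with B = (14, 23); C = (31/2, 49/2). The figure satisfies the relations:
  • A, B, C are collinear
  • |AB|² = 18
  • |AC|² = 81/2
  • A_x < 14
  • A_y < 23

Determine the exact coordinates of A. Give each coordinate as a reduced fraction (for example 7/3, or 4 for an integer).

1. A_x = 11  [[A, B, C are collinear ⇒ -3/2x+3/2y-27/2=0] ∩ [|A−(14, 23)|²=18]]
2. A_y = 20  [[A, B, C are collinear ⇒ -3/2x+3/2y-27/2=0] ∩ [|A−(14, 23)|²=18]]
   so A = (11, 20)

A = (11, 20)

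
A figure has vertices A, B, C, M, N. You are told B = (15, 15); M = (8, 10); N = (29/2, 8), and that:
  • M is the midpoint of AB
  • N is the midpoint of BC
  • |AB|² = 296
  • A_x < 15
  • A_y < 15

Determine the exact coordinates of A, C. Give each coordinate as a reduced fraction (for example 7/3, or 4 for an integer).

A = (1, 5)
C = (14, 1)

1. A_x = 1  [A = 2·M−B = 2·(8, 10)−(15, 15)]
2. A_y = 5  [A = 2·M−B = 2·(8, 10)−(15, 15)]
   so A = (1, 5)
3. C_x = 14  [C = 2·N−B = 2·(29/2, 8)−(15, 15)]
4. C_y = 1  [C = 2·N−B = 2·(29/2, 8)−(15, 15)]
   so C = (14, 1)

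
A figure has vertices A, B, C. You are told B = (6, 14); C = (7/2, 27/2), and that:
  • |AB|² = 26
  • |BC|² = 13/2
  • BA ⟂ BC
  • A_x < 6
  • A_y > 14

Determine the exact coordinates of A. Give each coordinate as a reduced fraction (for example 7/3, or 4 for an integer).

A = (5, 19)

1. A_x = 5  [[BA ⟂ BC ⇒ -5/2x-1/2y+22=0] ∩ [|A−(6, 14)|²=26]]
2. A_y = 19  [[BA ⟂ BC ⇒ -5/2x-1/2y+22=0] ∩ [|A−(6, 14)|²=26]]
   so A = (5, 19)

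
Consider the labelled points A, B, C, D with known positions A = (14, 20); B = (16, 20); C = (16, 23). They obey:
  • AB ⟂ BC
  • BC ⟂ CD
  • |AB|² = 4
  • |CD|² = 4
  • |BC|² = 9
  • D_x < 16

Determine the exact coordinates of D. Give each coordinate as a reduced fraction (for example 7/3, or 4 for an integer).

1. D_x = 14  [[BC ⟂ CD ⇒ 3y-69=0] ∩ [|D−(16, 23)|²=4]]
2. D_y = 23  [[BC ⟂ CD ⇒ 3y-69=0] ∩ [|D−(16, 23)|²=4]]
   so D = (14, 23)

D = (14, 23)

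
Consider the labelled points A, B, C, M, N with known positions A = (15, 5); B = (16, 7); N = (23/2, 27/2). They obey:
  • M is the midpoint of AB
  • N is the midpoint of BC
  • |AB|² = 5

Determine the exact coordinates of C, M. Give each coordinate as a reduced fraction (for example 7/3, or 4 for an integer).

1. M_x = 31/2  [2·M = A+B = (15, 5)+(16, 7)]
2. M_y = 6  [2·M = A+B = (15, 5)+(16, 7)]
   so M = (31/2, 6)
3. C_x = 7  [C = 2·N−B = 2·(23/2, 27/2)−(16, 7)]
4. C_y = 20  [C = 2·N−B = 2·(23/2, 27/2)−(16, 7)]
   so C = (7, 20)

C = (7, 20)
M = (31/2, 6)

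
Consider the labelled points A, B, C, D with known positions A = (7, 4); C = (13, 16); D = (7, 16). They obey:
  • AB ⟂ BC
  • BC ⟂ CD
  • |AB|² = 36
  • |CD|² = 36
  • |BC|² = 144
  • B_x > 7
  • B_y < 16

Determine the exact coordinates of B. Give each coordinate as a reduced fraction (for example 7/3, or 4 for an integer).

B = (13, 4)

1. B_x = 13  [[BC ⟂ CD ⇒ 6x-78=0] ∩ [|B−(7, 4)|²=36]]
2. B_y = 4  [[BC ⟂ CD ⇒ 6x-78=0] ∩ [|B−(7, 4)|²=36]]
   so B = (13, 4)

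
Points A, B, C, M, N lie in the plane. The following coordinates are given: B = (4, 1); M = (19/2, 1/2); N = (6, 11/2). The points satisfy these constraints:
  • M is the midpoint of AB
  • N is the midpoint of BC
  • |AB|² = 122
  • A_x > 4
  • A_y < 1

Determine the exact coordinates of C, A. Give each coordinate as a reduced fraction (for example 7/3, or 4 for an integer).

1. A_x = 15  [A = 2·M−B = 2·(19/2, 1/2)−(4, 1)]
2. A_y = 0  [A = 2·M−B = 2·(19/2, 1/2)−(4, 1)]
   so A = (15, 0)
3. C_x = 8  [C = 2·N−B = 2·(6, 11/2)−(4, 1)]
4. C_y = 10  [C = 2·N−B = 2·(6, 11/2)−(4, 1)]
   so C = (8, 10)

C = (8, 10)
A = (15, 0)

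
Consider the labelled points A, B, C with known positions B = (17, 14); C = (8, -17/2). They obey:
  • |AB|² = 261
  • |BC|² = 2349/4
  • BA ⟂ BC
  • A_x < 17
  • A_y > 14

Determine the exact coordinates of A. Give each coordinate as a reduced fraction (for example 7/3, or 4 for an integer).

A = (2, 20)

1. A_x = 2  [[BA ⟂ BC ⇒ -9x-45/2y+468=0] ∩ [|A−(17, 14)|²=261]]
2. A_y = 20  [[BA ⟂ BC ⇒ -9x-45/2y+468=0] ∩ [|A−(17, 14)|²=261]]
   so A = (2, 20)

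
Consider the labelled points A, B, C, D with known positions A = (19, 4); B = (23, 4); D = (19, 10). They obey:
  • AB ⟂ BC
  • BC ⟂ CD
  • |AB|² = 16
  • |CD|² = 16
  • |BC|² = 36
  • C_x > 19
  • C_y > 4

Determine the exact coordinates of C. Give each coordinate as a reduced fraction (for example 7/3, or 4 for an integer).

C = (23, 10)

1. C_x = 23  [[AB ⟂ BC ⇒ 4x-92=0] ∩ [|C−(19, 10)|²=16]]
2. C_y = 10  [[AB ⟂ BC ⇒ 4x-92=0] ∩ [|C−(19, 10)|²=16]]
   so C = (23, 10)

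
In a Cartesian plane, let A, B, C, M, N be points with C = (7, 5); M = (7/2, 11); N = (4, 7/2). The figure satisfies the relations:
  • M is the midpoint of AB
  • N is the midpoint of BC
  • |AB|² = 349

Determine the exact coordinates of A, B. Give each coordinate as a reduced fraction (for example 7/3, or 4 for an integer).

A = (6, 20)
B = (1, 2)

1. B_x = 1  [B = 2·N−C = 2·(4, 7/2)−(7, 5)]
2. B_y = 2  [B = 2·N−C = 2·(4, 7/2)−(7, 5)]
   so B = (1, 2)
3. A_x = 6  [A = 2·M−B = 2·(7/2, 11)−(1, 2)]
4. A_y = 20  [A = 2·M−B = 2·(7/2, 11)−(1, 2)]
   so A = (6, 20)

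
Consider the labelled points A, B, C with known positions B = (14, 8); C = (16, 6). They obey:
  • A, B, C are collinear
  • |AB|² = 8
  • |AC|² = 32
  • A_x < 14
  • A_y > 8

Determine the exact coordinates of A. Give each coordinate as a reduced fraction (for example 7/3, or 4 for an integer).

A = (12, 10)

1. A_x = 12  [[A, B, C are collinear ⇒ 2x+2y-44=0] ∩ [|A−(14, 8)|²=8]]
2. A_y = 10  [[A, B, C are collinear ⇒ 2x+2y-44=0] ∩ [|A−(14, 8)|²=8]]
   so A = (12, 10)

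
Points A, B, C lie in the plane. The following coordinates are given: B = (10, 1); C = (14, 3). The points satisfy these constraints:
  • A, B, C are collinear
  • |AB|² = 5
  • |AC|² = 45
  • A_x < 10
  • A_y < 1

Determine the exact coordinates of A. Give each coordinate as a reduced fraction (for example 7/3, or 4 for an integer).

A = (8, 0)

1. A_x = 8  [[A, B, C are collinear ⇒ -2x+4y+16=0] ∩ [|A−(10, 1)|²=5]]
2. A_y = 0  [[A, B, C are collinear ⇒ -2x+4y+16=0] ∩ [|A−(10, 1)|²=5]]
   so A = (8, 0)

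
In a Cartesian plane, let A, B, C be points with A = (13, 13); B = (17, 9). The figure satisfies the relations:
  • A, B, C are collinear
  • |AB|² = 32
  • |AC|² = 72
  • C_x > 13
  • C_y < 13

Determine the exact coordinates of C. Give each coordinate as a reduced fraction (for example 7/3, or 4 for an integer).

C = (19, 7)

1. C_x = 19  [[A, B, C are collinear ⇒ 4x+4y-104=0] ∩ [|C−(13, 13)|²=72]]
2. C_y = 7  [[A, B, C are collinear ⇒ 4x+4y-104=0] ∩ [|C−(13, 13)|²=72]]
   so C = (19, 7)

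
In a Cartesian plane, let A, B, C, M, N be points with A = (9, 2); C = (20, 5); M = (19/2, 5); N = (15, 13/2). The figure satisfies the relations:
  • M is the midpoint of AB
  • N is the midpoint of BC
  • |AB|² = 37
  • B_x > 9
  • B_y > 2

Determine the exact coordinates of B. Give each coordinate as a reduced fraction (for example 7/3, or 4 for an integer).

B = (10, 8)

1. B_x = 10  [B = 2·M−A = 2·(19/2, 5)−(9, 2)]
2. B_y = 8  [B = 2·M−A = 2·(19/2, 5)−(9, 2)]
   so B = (10, 8)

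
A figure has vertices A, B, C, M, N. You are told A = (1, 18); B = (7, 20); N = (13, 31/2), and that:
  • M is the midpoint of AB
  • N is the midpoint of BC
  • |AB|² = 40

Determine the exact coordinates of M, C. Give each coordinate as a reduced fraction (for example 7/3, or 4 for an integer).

1. M_x = 4  [2·M = A+B = (1, 18)+(7, 20)]
2. M_y = 19  [2·M = A+B = (1, 18)+(7, 20)]
   so M = (4, 19)
3. C_x = 19  [C = 2·N−B = 2·(13, 31/2)−(7, 20)]
4. C_y = 11  [C = 2·N−B = 2·(13, 31/2)−(7, 20)]
   so C = (19, 11)

M = (4, 19)
C = (19, 11)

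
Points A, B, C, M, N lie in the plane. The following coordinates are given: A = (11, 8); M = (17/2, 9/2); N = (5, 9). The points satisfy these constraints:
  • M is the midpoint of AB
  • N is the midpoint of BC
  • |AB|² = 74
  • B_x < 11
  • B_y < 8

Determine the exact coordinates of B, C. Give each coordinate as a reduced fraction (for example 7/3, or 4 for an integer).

B = (6, 1)
C = (4, 17)

1. B_x = 6  [B = 2·M−A = 2·(17/2, 9/2)−(11, 8)]
2. B_y = 1  [B = 2·M−A = 2·(17/2, 9/2)−(11, 8)]
   so B = (6, 1)
3. C_x = 4  [C = 2·N−B = 2·(5, 9)−(6, 1)]
4. C_y = 17  [C = 2·N−B = 2·(5, 9)−(6, 1)]
   so C = (4, 17)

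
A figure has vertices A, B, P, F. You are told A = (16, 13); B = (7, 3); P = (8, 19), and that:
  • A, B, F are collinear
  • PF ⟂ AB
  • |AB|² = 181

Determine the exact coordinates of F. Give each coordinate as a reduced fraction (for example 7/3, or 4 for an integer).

1. F_x = 2788/181  [[A, B, F are collinear ⇒ 10x-9y-43=0] ∩ [PF ⟂ AB ⇒ -9x-10y+262=0]]
2. F_y = 2233/181  [[A, B, F are collinear ⇒ 10x-9y-43=0] ∩ [PF ⟂ AB ⇒ -9x-10y+262=0]]
   so F = (2788/181, 2233/181)

F = (2788/181, 2233/181)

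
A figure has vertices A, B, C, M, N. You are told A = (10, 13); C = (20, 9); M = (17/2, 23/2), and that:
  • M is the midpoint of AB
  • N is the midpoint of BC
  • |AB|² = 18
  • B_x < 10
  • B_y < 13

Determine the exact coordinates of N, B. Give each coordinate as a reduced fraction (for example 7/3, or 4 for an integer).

N = (27/2, 19/2)
B = (7, 10)

1. B_x = 7  [B = 2·M−A = 2·(17/2, 23/2)−(10, 13)]
2. B_y = 10  [B = 2·M−A = 2·(17/2, 23/2)−(10, 13)]
   so B = (7, 10)
3. N_x = 27/2  [2·N = B+C = (7, 10)+(20, 9)]
4. N_y = 19/2  [2·N = B+C = (7, 10)+(20, 9)]
   so N = (27/2, 19/2)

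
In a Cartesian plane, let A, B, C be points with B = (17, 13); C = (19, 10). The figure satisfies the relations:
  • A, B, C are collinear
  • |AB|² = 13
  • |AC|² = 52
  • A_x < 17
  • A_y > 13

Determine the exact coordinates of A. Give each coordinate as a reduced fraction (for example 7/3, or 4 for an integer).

1. A_x = 15  [[A, B, C are collinear ⇒ 3x+2y-77=0] ∩ [|A−(17, 13)|²=13]]
2. A_y = 16  [[A, B, C are collinear ⇒ 3x+2y-77=0] ∩ [|A−(17, 13)|²=13]]
   so A = (15, 16)

A = (15, 16)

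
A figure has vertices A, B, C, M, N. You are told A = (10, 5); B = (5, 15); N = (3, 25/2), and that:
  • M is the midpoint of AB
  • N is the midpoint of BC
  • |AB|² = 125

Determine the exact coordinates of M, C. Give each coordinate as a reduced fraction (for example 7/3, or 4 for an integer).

1. M_x = 15/2  [2·M = A+B = (10, 5)+(5, 15)]
2. M_y = 10  [2·M = A+B = (10, 5)+(5, 15)]
   so M = (15/2, 10)
3. C_x = 1  [C = 2·N−B = 2·(3, 25/2)−(5, 15)]
4. C_y = 10  [C = 2·N−B = 2·(3, 25/2)−(5, 15)]
   so C = (1, 10)

M = (15/2, 10)
C = (1, 10)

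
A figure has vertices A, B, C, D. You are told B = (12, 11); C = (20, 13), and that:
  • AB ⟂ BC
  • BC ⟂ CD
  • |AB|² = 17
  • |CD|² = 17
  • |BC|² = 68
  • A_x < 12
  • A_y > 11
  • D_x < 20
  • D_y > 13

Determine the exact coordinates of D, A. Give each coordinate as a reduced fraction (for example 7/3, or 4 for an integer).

1. D_x = 19  [[BC ⟂ CD ⇒ 8x+2y-186=0] ∩ [|D−(20, 13)|²=17]]
2. D_y = 17  [[BC ⟂ CD ⇒ 8x+2y-186=0] ∩ [|D−(20, 13)|²=17]]
   so D = (19, 17)
3. A_x = 11  [[AB ⟂ BC ⇒ -8x-2y+118=0] ∩ [|A−(12, 11)|²=17]]
4. A_y = 15  [[AB ⟂ BC ⇒ -8x-2y+118=0] ∩ [|A−(12, 11)|²=17]]
   so A = (11, 15)

D = (19, 17)
A = (11, 15)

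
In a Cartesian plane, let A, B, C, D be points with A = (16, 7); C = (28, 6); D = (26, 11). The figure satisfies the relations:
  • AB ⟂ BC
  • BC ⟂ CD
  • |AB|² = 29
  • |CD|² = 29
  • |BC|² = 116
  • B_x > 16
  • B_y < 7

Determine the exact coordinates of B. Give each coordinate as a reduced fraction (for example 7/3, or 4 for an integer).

B = (18, 2)

1. B_x = 18  [[BC ⟂ CD ⇒ 2x-5y-26=0] ∩ [|B−(16, 7)|²=29]]
2. B_y = 2  [[BC ⟂ CD ⇒ 2x-5y-26=0] ∩ [|B−(16, 7)|²=29]]
   so B = (18, 2)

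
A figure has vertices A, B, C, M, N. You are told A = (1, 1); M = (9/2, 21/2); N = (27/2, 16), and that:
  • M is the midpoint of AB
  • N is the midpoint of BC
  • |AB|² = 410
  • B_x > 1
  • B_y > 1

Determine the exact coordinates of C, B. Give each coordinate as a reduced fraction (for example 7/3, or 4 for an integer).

1. B_x = 8  [B = 2·M−A = 2·(9/2, 21/2)−(1, 1)]
2. B_y = 20  [B = 2·M−A = 2·(9/2, 21/2)−(1, 1)]
   so B = (8, 20)
3. C_x = 19  [C = 2·N−B = 2·(27/2, 16)−(8, 20)]
4. C_y = 12  [C = 2·N−B = 2·(27/2, 16)−(8, 20)]
   so C = (19, 12)

C = (19, 12)
B = (8, 20)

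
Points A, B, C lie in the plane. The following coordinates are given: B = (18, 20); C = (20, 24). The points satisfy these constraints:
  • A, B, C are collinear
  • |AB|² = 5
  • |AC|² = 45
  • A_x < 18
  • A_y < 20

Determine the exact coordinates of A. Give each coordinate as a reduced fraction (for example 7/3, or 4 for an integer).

A = (17, 18)

1. A_x = 17  [[A, B, C are collinear ⇒ -4x+2y+32=0] ∩ [|A−(18, 20)|²=5]]
2. A_y = 18  [[A, B, C are collinear ⇒ -4x+2y+32=0] ∩ [|A−(18, 20)|²=5]]
   so A = (17, 18)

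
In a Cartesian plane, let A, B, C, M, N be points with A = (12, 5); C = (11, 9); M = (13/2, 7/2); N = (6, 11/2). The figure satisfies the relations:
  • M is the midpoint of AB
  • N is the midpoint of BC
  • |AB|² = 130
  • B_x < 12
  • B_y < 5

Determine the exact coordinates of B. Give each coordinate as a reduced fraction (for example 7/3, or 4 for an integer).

1. B_x = 1  [B = 2·M−A = 2·(13/2, 7/2)−(12, 5)]
2. B_y = 2  [B = 2·M−A = 2·(13/2, 7/2)−(12, 5)]
   so B = (1, 2)

B = (1, 2)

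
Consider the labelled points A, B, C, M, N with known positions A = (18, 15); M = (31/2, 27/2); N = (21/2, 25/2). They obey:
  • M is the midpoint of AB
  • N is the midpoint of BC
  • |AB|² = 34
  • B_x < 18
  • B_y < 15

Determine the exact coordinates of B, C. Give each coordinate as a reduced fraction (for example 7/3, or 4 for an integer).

1. B_x = 13  [B = 2·M−A = 2·(31/2, 27/2)−(18, 15)]
2. B_y = 12  [B = 2·M−A = 2·(31/2, 27/2)−(18, 15)]
   so B = (13, 12)
3. C_x = 8  [C = 2·N−B = 2·(21/2, 25/2)−(13, 12)]
4. C_y = 13  [C = 2·N−B = 2·(21/2, 25/2)−(13, 12)]
   so C = (8, 13)

B = (13, 12)
C = (8, 13)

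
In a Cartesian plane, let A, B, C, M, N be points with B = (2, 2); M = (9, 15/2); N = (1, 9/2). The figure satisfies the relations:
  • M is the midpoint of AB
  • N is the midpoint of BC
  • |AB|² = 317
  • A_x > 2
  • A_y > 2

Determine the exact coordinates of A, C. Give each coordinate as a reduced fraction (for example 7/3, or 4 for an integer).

1. A_x = 16  [A = 2·M−B = 2·(9, 15/2)−(2, 2)]
2. A_y = 13  [A = 2·M−B = 2·(9, 15/2)−(2, 2)]
   so A = (16, 13)
3. C_x = 0  [C = 2·N−B = 2·(1, 9/2)−(2, 2)]
4. C_y = 7  [C = 2·N−B = 2·(1, 9/2)−(2, 2)]
   so C = (0, 7)

A = (16, 13)
C = (0, 7)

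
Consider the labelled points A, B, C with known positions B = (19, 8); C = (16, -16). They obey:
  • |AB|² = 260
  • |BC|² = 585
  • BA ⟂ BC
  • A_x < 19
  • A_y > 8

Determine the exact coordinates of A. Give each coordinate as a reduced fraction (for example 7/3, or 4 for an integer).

1. A_x = 3  [[BA ⟂ BC ⇒ -3x-24y+249=0] ∩ [|A−(19, 8)|²=260]]
2. A_y = 10  [[BA ⟂ BC ⇒ -3x-24y+249=0] ∩ [|A−(19, 8)|²=260]]
   so A = (3, 10)

A = (3, 10)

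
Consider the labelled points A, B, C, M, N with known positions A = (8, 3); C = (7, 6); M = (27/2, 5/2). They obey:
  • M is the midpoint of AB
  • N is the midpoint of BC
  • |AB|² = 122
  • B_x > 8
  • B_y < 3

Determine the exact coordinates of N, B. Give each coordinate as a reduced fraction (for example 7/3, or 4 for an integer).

N = (13, 4)
B = (19, 2)

1. B_x = 19  [B = 2·M−A = 2·(27/2, 5/2)−(8, 3)]
2. B_y = 2  [B = 2·M−A = 2·(27/2, 5/2)−(8, 3)]
   so B = (19, 2)
3. N_x = 13  [2·N = B+C = (19, 2)+(7, 6)]
4. N_y = 4  [2·N = B+C = (19, 2)+(7, 6)]
   so N = (13, 4)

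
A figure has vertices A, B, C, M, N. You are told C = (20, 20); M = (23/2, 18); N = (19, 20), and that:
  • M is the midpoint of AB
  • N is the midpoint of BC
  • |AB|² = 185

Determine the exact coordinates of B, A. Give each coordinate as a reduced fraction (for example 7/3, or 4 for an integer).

B = (18, 20)
A = (5, 16)

1. B_x = 18  [B = 2·N−C = 2·(19, 20)−(20, 20)]
2. B_y = 20  [B = 2·N−C = 2·(19, 20)−(20, 20)]
   so B = (18, 20)
3. A_x = 5  [A = 2·M−B = 2·(23/2, 18)−(18, 20)]
4. A_y = 16  [A = 2·M−B = 2·(23/2, 18)−(18, 20)]
   so A = (5, 16)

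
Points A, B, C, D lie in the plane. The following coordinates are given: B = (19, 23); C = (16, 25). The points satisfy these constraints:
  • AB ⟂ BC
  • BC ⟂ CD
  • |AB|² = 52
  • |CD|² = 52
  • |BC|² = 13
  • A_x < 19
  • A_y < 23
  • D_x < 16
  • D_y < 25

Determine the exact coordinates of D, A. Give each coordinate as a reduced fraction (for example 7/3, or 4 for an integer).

D = (12, 19)
A = (15, 17)

1. D_x = 12  [[BC ⟂ CD ⇒ -3x+2y-2=0] ∩ [|D−(16, 25)|²=52]]
2. D_y = 19  [[BC ⟂ CD ⇒ -3x+2y-2=0] ∩ [|D−(16, 25)|²=52]]
   so D = (12, 19)
3. A_x = 15  [[AB ⟂ BC ⇒ 3x-2y-11=0] ∩ [|A−(19, 23)|²=52]]
4. A_y = 17  [[AB ⟂ BC ⇒ 3x-2y-11=0] ∩ [|A−(19, 23)|²=52]]
   so A = (15, 17)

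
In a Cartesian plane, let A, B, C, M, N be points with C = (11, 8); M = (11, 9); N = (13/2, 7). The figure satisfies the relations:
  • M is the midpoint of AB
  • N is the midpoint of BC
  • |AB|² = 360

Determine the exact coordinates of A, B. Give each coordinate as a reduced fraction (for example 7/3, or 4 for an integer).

1. B_x = 2  [B = 2·N−C = 2·(13/2, 7)−(11, 8)]
2. B_y = 6  [B = 2·N−C = 2·(13/2, 7)−(11, 8)]
   so B = (2, 6)
3. A_x = 20  [A = 2·M−B = 2·(11, 9)−(2, 6)]
4. A_y = 12  [A = 2·M−B = 2·(11, 9)−(2, 6)]
   so A = (20, 12)

A = (20, 12)
B = (2, 6)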